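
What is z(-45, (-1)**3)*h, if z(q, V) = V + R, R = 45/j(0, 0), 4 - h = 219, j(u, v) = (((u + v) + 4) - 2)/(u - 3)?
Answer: 29455/2 ≈ 14728.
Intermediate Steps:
j(u, v) = (2 + u + v)/(-3 + u) (j(u, v) = ((4 + u + v) - 2)/(-3 + u) = (2 + u + v)/(-3 + u))
h = -215 (h = 4 - 1*219 = 4 - 219 = -215)
R = -135/2 (R = 45/(((2 + 0 + 0)/(-3 + 0))) = 45/((2/(-3))) = 45/((-1/3*2)) = 45/(-2/3) = 45*(-3/2) = -135/2 ≈ -67.500)
z(q, V) = -135/2 + V (z(q, V) = V - 135/2 = -135/2 + V)
z(-45, (-1)**3)*h = (-135/2 + (-1)**3)*(-215) = (-135/2 - 1)*(-215) = -137/2*(-215) = 29455/2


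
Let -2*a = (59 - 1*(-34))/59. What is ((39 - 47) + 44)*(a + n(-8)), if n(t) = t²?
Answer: 134262/59 ≈ 2275.6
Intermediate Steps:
a = -93/118 (a = -(59 - 1*(-34))/(2*59) = -(59 + 34)/(2*59) = -93/(2*59) = -½*93/59 = -93/118 ≈ -0.78814)
((39 - 47) + 44)*(a + n(-8)) = ((39 - 47) + 44)*(-93/118 + (-8)²) = (-8 + 44)*(-93/118 + 64) = 36*(7459/118) = 134262/59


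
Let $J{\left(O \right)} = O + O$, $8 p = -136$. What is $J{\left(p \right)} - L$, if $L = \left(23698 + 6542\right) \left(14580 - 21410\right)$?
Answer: $206539166$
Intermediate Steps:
$L = -206539200$ ($L = 30240 \left(-6830\right) = -206539200$)
$p = -17$ ($p = \frac{1}{8} \left(-136\right) = -17$)
$J{\left(O \right)} = 2 O$
$J{\left(p \right)} - L = 2 \left(-17\right) - -206539200 = -34 + 206539200 = 206539166$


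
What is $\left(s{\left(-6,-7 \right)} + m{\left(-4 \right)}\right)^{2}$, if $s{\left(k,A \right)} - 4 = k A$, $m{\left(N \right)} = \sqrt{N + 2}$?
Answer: $\left(46 + i \sqrt{2}\right)^{2} \approx 2114.0 + 130.11 i$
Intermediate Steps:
$m{\left(N \right)} = \sqrt{2 + N}$
$s{\left(k,A \right)} = 4 + A k$ ($s{\left(k,A \right)} = 4 + k A = 4 + A k$)
$\left(s{\left(-6,-7 \right)} + m{\left(-4 \right)}\right)^{2} = \left(\left(4 - -42\right) + \sqrt{2 - 4}\right)^{2} = \left(\left(4 + 42\right) + \sqrt{-2}\right)^{2} = \left(46 + i \sqrt{2}\right)^{2}$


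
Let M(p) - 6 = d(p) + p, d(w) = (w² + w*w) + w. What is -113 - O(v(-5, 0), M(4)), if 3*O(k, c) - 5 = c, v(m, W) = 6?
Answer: -130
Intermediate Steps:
d(w) = w + 2*w² (d(w) = (w² + w²) + w = 2*w² + w = w + 2*w²)
M(p) = 6 + p + p*(1 + 2*p) (M(p) = 6 + (p*(1 + 2*p) + p) = 6 + (p + p*(1 + 2*p)) = 6 + p + p*(1 + 2*p))
O(k, c) = 5/3 + c/3
-113 - O(v(-5, 0), M(4)) = -113 - (5/3 + (6 + 2*4 + 2*4²)/3) = -113 - (5/3 + (6 + 8 + 2*16)/3) = -113 - (5/3 + (6 + 8 + 32)/3) = -113 - (5/3 + (⅓)*46) = -113 - (5/3 + 46/3) = -113 - 1*17 = -113 - 17 = -130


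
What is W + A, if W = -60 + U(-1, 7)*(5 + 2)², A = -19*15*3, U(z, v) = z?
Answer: -964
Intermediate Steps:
A = -855 (A = -285*3 = -855)
W = -109 (W = -60 - (5 + 2)² = -60 - 1*7² = -60 - 1*49 = -60 - 49 = -109)
W + A = -109 - 855 = -964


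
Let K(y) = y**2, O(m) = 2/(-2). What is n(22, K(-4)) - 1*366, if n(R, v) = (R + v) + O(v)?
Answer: -329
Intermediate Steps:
O(m) = -1 (O(m) = 2*(-1/2) = -1)
n(R, v) = -1 + R + v (n(R, v) = (R + v) - 1 = -1 + R + v)
n(22, K(-4)) - 1*366 = (-1 + 22 + (-4)**2) - 1*366 = (-1 + 22 + 16) - 366 = 37 - 366 = -329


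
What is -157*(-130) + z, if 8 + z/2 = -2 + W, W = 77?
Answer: 20544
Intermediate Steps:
z = 134 (z = -16 + 2*(-2 + 77) = -16 + 2*75 = -16 + 150 = 134)
-157*(-130) + z = -157*(-130) + 134 = 20410 + 134 = 20544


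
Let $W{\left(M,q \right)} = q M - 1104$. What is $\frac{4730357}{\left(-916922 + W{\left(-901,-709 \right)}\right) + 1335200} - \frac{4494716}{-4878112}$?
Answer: $\frac{6955388732953}{1287800836024} \approx 5.401$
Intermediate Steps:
$W{\left(M,q \right)} = -1104 + M q$ ($W{\left(M,q \right)} = M q - 1104 = -1104 + M q$)
$\frac{4730357}{\left(-916922 + W{\left(-901,-709 \right)}\right) + 1335200} - \frac{4494716}{-4878112} = \frac{4730357}{\left(-916922 - -637705\right) + 1335200} - \frac{4494716}{-4878112} = \frac{4730357}{\left(-916922 + \left(-1104 + 638809\right)\right) + 1335200} - - \frac{1123679}{1219528} = \frac{4730357}{\left(-916922 + 637705\right) + 1335200} + \frac{1123679}{1219528} = \frac{4730357}{-279217 + 1335200} + \frac{1123679}{1219528} = \frac{4730357}{1055983} + \frac{1123679}{1219528} = \frac{6955388732953}{1287800836024}$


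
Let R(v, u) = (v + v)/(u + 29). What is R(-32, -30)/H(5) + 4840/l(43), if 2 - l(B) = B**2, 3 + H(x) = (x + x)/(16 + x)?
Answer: -2738888/97891 ≈ -27.979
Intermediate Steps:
H(x) = -3 + 2*x/(16 + x) (H(x) = -3 + (x + x)/(16 + x) = -3 + (2*x)/(16 + x) = -3 + 2*x/(16 + x))
l(B) = 2 - B**2
R(v, u) = 2*v/(29 + u) (R(v, u) = (2*v)/(29 + u) = 2*v/(29 + u))
R(-32, -30)/H(5) + 4840/l(43) = (2*(-32)/(29 - 30))/(((-48 - 1*5)/(16 + 5))) + 4840/(2 - 1*43**2) = (2*(-32)/(-1))/(((-48 - 5)/21)) + 4840/(2 - 1*1849) = (2*(-32)*(-1))/(((1/21)*(-53))) + 4840/(2 - 1849) = 64/(-53/21) + 4840/(-1847) = 64*(-21/53) + 4840*(-1/1847) = -1344/53 - 4840/1847 = -2738888/97891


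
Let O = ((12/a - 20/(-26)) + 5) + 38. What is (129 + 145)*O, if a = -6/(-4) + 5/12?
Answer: 4098766/299 ≈ 13708.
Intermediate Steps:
a = 23/12 (a = -6*(-¼) + 5*(1/12) = 3/2 + 5/12 = 23/12 ≈ 1.9167)
O = 14959/299 (O = ((12/(23/12) - 20/(-26)) + 5) + 38 = ((12*(12/23) - 20*(-1/26)) + 5) + 38 = ((144/23 + 10/13) + 5) + 38 = (2102/299 + 5) + 38 = 3597/299 + 38 = 14959/299 ≈ 50.030)
(129 + 145)*O = (129 + 145)*(14959/299) = 274*(14959/299) = 4098766/299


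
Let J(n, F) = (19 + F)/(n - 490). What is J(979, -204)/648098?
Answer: -185/316919922 ≈ -5.8374e-7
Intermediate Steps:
J(n, F) = (19 + F)/(-490 + n)
J(979, -204)/648098 = ((19 - 204)/(-490 + 979))/648098 = (-185/489)*(1/648098) = ((1/489)*(-185))*(1/648098) = -185/489*1/648098 = -185/316919922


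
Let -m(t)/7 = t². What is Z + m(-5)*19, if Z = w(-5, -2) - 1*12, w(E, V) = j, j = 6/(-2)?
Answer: -3340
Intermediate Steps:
j = -3 (j = 6*(-½) = -3)
w(E, V) = -3
Z = -15 (Z = -3 - 1*12 = -3 - 12 = -15)
m(t) = -7*t²
Z + m(-5)*19 = -15 - 7*(-5)²*19 = -15 - 7*25*19 = -15 - 175*19 = -15 - 3325 = -3340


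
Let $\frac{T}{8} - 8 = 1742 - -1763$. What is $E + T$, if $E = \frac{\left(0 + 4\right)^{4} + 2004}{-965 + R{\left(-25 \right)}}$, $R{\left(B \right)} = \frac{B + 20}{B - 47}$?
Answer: $\frac{390472536}{13895} \approx 28102.0$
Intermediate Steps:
$T = 28104$ ($T = 64 + 8 \left(1742 - -1763\right) = 64 + 8 \left(1742 + 1763\right) = 64 + 8 \cdot 3505 = 64 + 28040 = 28104$)
$R{\left(B \right)} = \frac{20 + B}{-47 + B}$
$E = - \frac{32544}{13895}$ ($E = \frac{\left(0 + 4\right)^{4} + 2004}{-965 + \frac{20 - 25}{-47 - 25}} = \frac{4^{4} + 2004}{-965 + \frac{1}{-72} \left(-5\right)} = \frac{256 + 2004}{-965 - - \frac{5}{72}} = \frac{2260}{-965 + \frac{5}{72}} = \frac{2260}{- \frac{69475}{72}} = 2260 \left(- \frac{72}{69475}\right) = - \frac{32544}{13895} \approx -2.3421$)
$E + T = - \frac{32544}{13895} + 28104 = \frac{390472536}{13895}$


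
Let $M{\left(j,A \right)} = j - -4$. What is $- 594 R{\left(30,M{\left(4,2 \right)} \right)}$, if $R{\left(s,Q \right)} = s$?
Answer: $-17820$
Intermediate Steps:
$M{\left(j,A \right)} = 4 + j$ ($M{\left(j,A \right)} = j + 4 = 4 + j$)
$- 594 R{\left(30,M{\left(4,2 \right)} \right)} = \left(-594\right) 30 = -17820$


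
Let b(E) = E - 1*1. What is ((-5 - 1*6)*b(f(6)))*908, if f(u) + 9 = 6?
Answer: 39952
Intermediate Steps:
f(u) = -3 (f(u) = -9 + 6 = -3)
b(E) = -1 + E (b(E) = E - 1 = -1 + E)
((-5 - 1*6)*b(f(6)))*908 = ((-5 - 1*6)*(-1 - 3))*908 = ((-5 - 6)*(-4))*908 = -11*(-4)*908 = 44*908 = 39952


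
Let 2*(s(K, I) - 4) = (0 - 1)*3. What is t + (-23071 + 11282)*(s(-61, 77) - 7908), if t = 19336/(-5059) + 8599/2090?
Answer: 492705354392423/5286655 ≈ 9.3198e+7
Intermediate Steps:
t = 3090101/10573310 (t = 19336*(-1/5059) + 8599*(1/2090) = -19336/5059 + 8599/2090 = 3090101/10573310 ≈ 0.29225)
s(K, I) = 5/2 (s(K, I) = 4 + ((0 - 1)*3)/2 = 4 + (-1*3)/2 = 4 + (1/2)*(-3) = 4 - 3/2 = 5/2)
t + (-23071 + 11282)*(s(-61, 77) - 7908) = 3090101/10573310 + (-23071 + 11282)*(5/2 - 7908) = 3090101/10573310 - 11789*(-15811/2) = 3090101/10573310 + 186395879/2 = 492705354392423/5286655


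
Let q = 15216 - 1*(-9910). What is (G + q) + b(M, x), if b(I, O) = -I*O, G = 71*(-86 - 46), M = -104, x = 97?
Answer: 25842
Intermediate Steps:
G = -9372 (G = 71*(-132) = -9372)
q = 25126 (q = 15216 + 9910 = 25126)
b(I, O) = -I*O
(G + q) + b(M, x) = (-9372 + 25126) - 1*(-104)*97 = 15754 + 10088 = 25842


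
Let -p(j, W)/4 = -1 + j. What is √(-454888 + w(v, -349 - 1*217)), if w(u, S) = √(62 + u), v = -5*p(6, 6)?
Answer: √(-454888 + 9*√2) ≈ 674.44*I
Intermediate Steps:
p(j, W) = 4 - 4*j (p(j, W) = -4*(-1 + j) = 4 - 4*j)
v = 100 (v = -5*(4 - 4*6) = -5*(4 - 24) = -5*(-20) = 100)
√(-454888 + w(v, -349 - 1*217)) = √(-454888 + √(62 + 100)) = √(-454888 + √162) = √(-454888 + 9*√2)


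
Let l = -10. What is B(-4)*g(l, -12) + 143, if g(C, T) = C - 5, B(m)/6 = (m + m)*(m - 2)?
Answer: -4177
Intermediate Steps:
B(m) = 12*m*(-2 + m) (B(m) = 6*((m + m)*(m - 2)) = 6*((2*m)*(-2 + m)) = 6*(2*m*(-2 + m)) = 12*m*(-2 + m))
g(C, T) = -5 + C
B(-4)*g(l, -12) + 143 = (12*(-4)*(-2 - 4))*(-5 - 10) + 143 = (12*(-4)*(-6))*(-15) + 143 = 288*(-15) + 143 = -4320 + 143 = -4177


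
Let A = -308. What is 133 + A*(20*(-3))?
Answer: 18613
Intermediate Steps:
133 + A*(20*(-3)) = 133 - 6160*(-3) = 133 - 308*(-60) = 133 + 18480 = 18613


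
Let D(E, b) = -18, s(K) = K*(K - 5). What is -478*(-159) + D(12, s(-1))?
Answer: 75984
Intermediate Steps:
s(K) = K*(-5 + K)
-478*(-159) + D(12, s(-1)) = -478*(-159) - 18 = 76002 - 18 = 75984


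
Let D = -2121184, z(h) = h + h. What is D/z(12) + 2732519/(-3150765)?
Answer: -278475745259/3150765 ≈ -88384.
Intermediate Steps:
z(h) = 2*h
D/z(12) + 2732519/(-3150765) = -2121184/(2*12) + 2732519/(-3150765) = -2121184/24 + 2732519*(-1/3150765) = -2121184*1/24 - 2732519/3150765 = -265148/3 - 2732519/3150765 = -278475745259/3150765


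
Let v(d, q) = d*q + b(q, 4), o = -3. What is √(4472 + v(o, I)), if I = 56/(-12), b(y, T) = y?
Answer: 2*√10083/3 ≈ 66.943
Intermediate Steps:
I = -14/3 (I = 56*(-1/12) = -14/3 ≈ -4.6667)
v(d, q) = q + d*q (v(d, q) = d*q + q = q + d*q)
√(4472 + v(o, I)) = √(4472 - 14*(1 - 3)/3) = √(4472 - 14/3*(-2)) = √(4472 + 28/3) = √(13444/3) = 2*√10083/3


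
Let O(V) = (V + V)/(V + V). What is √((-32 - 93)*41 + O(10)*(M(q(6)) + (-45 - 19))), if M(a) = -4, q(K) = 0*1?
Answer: 3*I*√577 ≈ 72.063*I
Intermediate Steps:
q(K) = 0
O(V) = 1 (O(V) = (2*V)/((2*V)) = (2*V)*(1/(2*V)) = 1)
√((-32 - 93)*41 + O(10)*(M(q(6)) + (-45 - 19))) = √((-32 - 93)*41 + 1*(-4 + (-45 - 19))) = √(-125*41 + 1*(-4 - 64)) = √(-5125 + 1*(-68)) = √(-5125 - 68) = √(-5193) = 3*I*√577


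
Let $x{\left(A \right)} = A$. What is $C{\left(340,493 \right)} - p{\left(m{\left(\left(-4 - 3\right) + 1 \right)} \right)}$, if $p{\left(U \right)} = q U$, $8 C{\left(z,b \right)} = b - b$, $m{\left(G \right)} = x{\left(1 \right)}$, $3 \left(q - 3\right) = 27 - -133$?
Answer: $- \frac{169}{3} \approx -56.333$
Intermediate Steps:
$q = \frac{169}{3}$ ($q = 3 + \frac{27 - -133}{3} = 3 + \frac{27 + 133}{3} = 3 + \frac{1}{3} \cdot 160 = 3 + \frac{160}{3} = \frac{169}{3} \approx 56.333$)
$m{\left(G \right)} = 1$
$C{\left(z,b \right)} = 0$ ($C{\left(z,b \right)} = \frac{b - b}{8} = \frac{1}{8} \cdot 0 = 0$)
$p{\left(U \right)} = \frac{169 U}{3}$
$C{\left(340,493 \right)} - p{\left(m{\left(\left(-4 - 3\right) + 1 \right)} \right)} = 0 - \frac{169}{3} \cdot 1 = 0 - \frac{169}{3} = - \frac{169}{3}$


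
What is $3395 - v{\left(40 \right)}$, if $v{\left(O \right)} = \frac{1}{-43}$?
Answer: $\frac{145986}{43} \approx 3395.0$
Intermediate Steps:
$v{\left(O \right)} = - \frac{1}{43}$
$3395 - v{\left(40 \right)} = 3395 - - \frac{1}{43} = 3395 + \frac{1}{43} = \frac{145986}{43}$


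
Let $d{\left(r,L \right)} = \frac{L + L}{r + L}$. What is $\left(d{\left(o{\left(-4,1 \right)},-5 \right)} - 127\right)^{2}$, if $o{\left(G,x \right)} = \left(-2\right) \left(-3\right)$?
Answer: $18769$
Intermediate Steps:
$o{\left(G,x \right)} = 6$
$d{\left(r,L \right)} = \frac{2 L}{L + r}$
$\left(d{\left(o{\left(-4,1 \right)},-5 \right)} - 127\right)^{2} = \left(2 \left(-5\right) \frac{1}{-5 + 6} - 127\right)^{2} = \left(2 \left(-5\right) 1^{-1} - 127\right)^{2} = \left(2 \left(-5\right) 1 - 127\right)^{2} = \left(-10 - 127\right)^{2} = \left(-137\right)^{2} = 18769$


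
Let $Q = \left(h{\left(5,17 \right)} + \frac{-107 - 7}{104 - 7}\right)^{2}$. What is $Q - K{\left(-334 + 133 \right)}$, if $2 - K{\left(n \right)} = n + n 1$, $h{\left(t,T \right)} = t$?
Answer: $- \frac{3663595}{9409} \approx -389.37$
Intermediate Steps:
$Q = \frac{137641}{9409}$ ($Q = \left(5 + \frac{-107 - 7}{104 - 7}\right)^{2} = \left(5 - \frac{114}{97}\right)^{2} = \left(\frac{371}{97}\right)^{2} = \frac{137641}{9409} \approx 14.629$)
$K{\left(n \right)} = 2 - 2 n$ ($K{\left(n \right)} = 2 - \left(n + n 1\right) = 2 - \left(n + n\right) = 2 - 2 n$)
$Q - K{\left(-334 + 133 \right)} = \frac{137641}{9409} - \left(2 - 2 \left(-334 + 133\right)\right) = \frac{137641}{9409} - \left(2 - -402\right) = \frac{137641}{9409} - \left(2 + 402\right) = \frac{137641}{9409} - 404 = - \frac{3663595}{9409}$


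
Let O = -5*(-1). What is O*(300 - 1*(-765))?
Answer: 5325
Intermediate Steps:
O = 5
O*(300 - 1*(-765)) = 5*(300 - 1*(-765)) = 5*(300 + 765) = 5*1065 = 5325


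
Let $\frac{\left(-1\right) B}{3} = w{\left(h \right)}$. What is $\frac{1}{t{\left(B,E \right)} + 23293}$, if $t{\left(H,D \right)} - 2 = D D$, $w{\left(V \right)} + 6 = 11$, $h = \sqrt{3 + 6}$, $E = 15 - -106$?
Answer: $\frac{1}{37936} \approx 2.636 \cdot 10^{-5}$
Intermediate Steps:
$E = 121$ ($E = 15 + 106 = 121$)
$h = 3$ ($h = \sqrt{9} = 3$)
$w{\left(V \right)} = 5$ ($w{\left(V \right)} = -6 + 11 = 5$)
$B = -15$ ($B = \left(-3\right) 5 = -15$)
$t{\left(H,D \right)} = 2 + D^{2}$ ($t{\left(H,D \right)} = 2 + D D = 2 + D^{2}$)
$\frac{1}{t{\left(B,E \right)} + 23293} = \frac{1}{\left(2 + 121^{2}\right) + 23293} = \frac{1}{\left(2 + 14641\right) + 23293} = \frac{1}{14643 + 23293} = \frac{1}{37936}$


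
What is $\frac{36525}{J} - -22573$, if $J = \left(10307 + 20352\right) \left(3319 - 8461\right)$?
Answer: $\frac{1186200438223}{52549526} \approx 22573.0$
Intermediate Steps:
$J = -157648578$ ($J = 30659 \left(-5142\right) = -157648578$)
$\frac{36525}{J} - -22573 = \frac{36525}{-157648578} - -22573 = 36525 \left(- \frac{1}{157648578}\right) + 22573 = - \frac{12175}{52549526} + 22573 = \frac{1186200438223}{52549526}$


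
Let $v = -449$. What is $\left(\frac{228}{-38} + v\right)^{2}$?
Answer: $207025$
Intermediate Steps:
$\left(\frac{228}{-38} + v\right)^{2} = \left(\frac{228}{-38} - 449\right)^{2} = \left(228 \left(- \frac{1}{38}\right) - 449\right)^{2} = \left(-6 - 449\right)^{2} = \left(-455\right)^{2} = 207025$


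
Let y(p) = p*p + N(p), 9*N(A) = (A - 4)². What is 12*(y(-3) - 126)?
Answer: -4016/3 ≈ -1338.7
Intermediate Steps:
N(A) = (-4 + A)²/9 (N(A) = (A - 4)²/9 = (-4 + A)²/9)
y(p) = p² + (-4 + p)²/9 (y(p) = p*p + (-4 + p)²/9 = p² + (-4 + p)²/9)
12*(y(-3) - 126) = 12*(((-3)² + (-4 - 3)²/9) - 126) = 12*((9 + (⅑)*(-7)²) - 126) = 12*((9 + (⅑)*49) - 126) = 12*((9 + 49/9) - 126) = 12*(130/9 - 126) = 12*(-1004/9) = -4016/3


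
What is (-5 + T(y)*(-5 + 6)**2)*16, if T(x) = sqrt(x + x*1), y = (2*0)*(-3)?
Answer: -80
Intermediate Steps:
y = 0 (y = 0*(-3) = 0)
T(x) = sqrt(2)*sqrt(x) (T(x) = sqrt(x + x) = sqrt(2*x) = sqrt(2)*sqrt(x))
(-5 + T(y)*(-5 + 6)**2)*16 = (-5 + (sqrt(2)*sqrt(0))*(-5 + 6)**2)*16 = (-5 + (sqrt(2)*0)*1**2)*16 = (-5 + 0*1)*16 = (-5 + 0)*16 = -5*16 = -80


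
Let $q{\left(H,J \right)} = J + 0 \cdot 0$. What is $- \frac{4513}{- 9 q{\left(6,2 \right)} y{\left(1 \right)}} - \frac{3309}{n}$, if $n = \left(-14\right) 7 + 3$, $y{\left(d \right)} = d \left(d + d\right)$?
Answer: $\frac{547859}{3420} \approx 160.19$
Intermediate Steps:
$y{\left(d \right)} = 2 d^{2}$ ($y{\left(d \right)} = d 2 d = 2 d^{2}$)
$q{\left(H,J \right)} = J$ ($q{\left(H,J \right)} = J + 0 = J$)
$n = -95$ ($n = -98 + 3 = -95$)
$- \frac{4513}{- 9 q{\left(6,2 \right)} y{\left(1 \right)}} - \frac{3309}{n} = - \frac{4513}{\left(-9\right) 2 \cdot 2 \cdot 1^{2}} - \frac{3309}{-95} = - \frac{4513}{\left(-18\right) 2 \cdot 1} - - \frac{3309}{95} = - \frac{4513}{\left(-18\right) 2} + \frac{3309}{95} = - \frac{4513}{-36} + \frac{3309}{95} = \left(-4513\right) \left(- \frac{1}{36}\right) + \frac{3309}{95} = \frac{4513}{36} + \frac{3309}{95} = \frac{547859}{3420}$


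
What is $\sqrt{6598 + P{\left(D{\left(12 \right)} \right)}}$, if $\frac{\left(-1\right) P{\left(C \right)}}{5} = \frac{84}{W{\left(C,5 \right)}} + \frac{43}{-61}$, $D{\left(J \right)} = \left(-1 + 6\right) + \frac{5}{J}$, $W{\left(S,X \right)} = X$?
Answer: $\frac{\sqrt{24251709}}{61} \approx 80.731$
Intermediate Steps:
$D{\left(J \right)} = 5 + \frac{5}{J}$
$P{\left(C \right)} = - \frac{4909}{61}$ ($P{\left(C \right)} = - 5 \left(\frac{84}{5} + \frac{43}{-61}\right) = - 5 \left(84 \cdot \frac{1}{5} + 43 \left(- \frac{1}{61}\right)\right) = - 5 \left(\frac{84}{5} - \frac{43}{61}\right) = \left(-5\right) \frac{4909}{305} = - \frac{4909}{61}$)
$\sqrt{6598 + P{\left(D{\left(12 \right)} \right)}} = \sqrt{6598 - \frac{4909}{61}} = \sqrt{\frac{397569}{61}} = \frac{\sqrt{24251709}}{61}$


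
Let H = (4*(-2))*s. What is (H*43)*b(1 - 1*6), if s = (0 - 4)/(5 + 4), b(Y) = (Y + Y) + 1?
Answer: -1376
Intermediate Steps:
b(Y) = 1 + 2*Y (b(Y) = 2*Y + 1 = 1 + 2*Y)
s = -4/9 ≈ -0.44444
H = 32/9 (H = (4*(-2))*(-4/9) = -8*(-4/9) = 32/9 ≈ 3.5556)
(H*43)*b(1 - 1*6) = ((32/9)*43)*(1 + 2*(1 - 1*6)) = 1376*(1 + 2*(1 - 6))/9 = 1376*(1 + 2*(-5))/9 = 1376*(1 - 10)/9 = (1376/9)*(-9) = -1376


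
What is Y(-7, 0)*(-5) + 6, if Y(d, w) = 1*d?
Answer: 41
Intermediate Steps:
Y(d, w) = d
Y(-7, 0)*(-5) + 6 = -7*(-5) + 6 = 35 + 6 = 41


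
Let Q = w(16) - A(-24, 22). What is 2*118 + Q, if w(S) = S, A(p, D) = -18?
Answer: 270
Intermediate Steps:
Q = 34 (Q = 16 - 1*(-18) = 16 + 18 = 34)
2*118 + Q = 2*118 + 34 = 236 + 34 = 270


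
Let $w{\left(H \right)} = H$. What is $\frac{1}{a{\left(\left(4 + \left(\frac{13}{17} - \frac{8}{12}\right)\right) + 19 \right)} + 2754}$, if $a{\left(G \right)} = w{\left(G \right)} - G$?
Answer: $\frac{1}{2754} \approx 0.00036311$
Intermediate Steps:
$a{\left(G \right)} = 0$ ($a{\left(G \right)} = G - G = 0$)
$\frac{1}{a{\left(\left(4 + \left(\frac{13}{17} - \frac{8}{12}\right)\right) + 19 \right)} + 2754} = \frac{1}{0 + 2754} = \frac{1}{2754}$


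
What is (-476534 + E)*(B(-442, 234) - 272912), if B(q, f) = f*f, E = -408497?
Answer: 193074822836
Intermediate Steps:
B(q, f) = f**2
(-476534 + E)*(B(-442, 234) - 272912) = (-476534 - 408497)*(234**2 - 272912) = -885031*(54756 - 272912) = -885031*(-218156) = 193074822836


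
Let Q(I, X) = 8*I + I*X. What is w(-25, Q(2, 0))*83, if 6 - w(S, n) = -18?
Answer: 1992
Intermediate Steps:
w(S, n) = 24 (w(S, n) = 6 - 1*(-18) = 6 + 18 = 24)
w(-25, Q(2, 0))*83 = 24*83 = 1992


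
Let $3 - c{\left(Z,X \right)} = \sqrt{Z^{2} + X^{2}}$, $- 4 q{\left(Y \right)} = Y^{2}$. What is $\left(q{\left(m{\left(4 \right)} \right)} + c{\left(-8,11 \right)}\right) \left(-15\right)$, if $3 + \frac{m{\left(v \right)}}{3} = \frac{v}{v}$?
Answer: $90 + 15 \sqrt{185} \approx 294.02$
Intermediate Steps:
$m{\left(v \right)} = -6$ ($m{\left(v \right)} = -9 + 3 \frac{v}{v} = -9 + 3 \cdot 1 = -9 + 3 = -6$)
$q{\left(Y \right)} = - \frac{Y^{2}}{4}$
$c{\left(Z,X \right)} = 3 - \sqrt{X^{2} + Z^{2}}$ ($c{\left(Z,X \right)} = 3 - \sqrt{Z^{2} + X^{2}} = 3 - \sqrt{X^{2} + Z^{2}}$)
$\left(q{\left(m{\left(4 \right)} \right)} + c{\left(-8,11 \right)}\right) \left(-15\right) = \left(- \frac{\left(-6\right)^{2}}{4} + \left(3 - \sqrt{11^{2} + \left(-8\right)^{2}}\right)\right) \left(-15\right) = \left(\left(- \frac{1}{4}\right) 36 + \left(3 - \sqrt{121 + 64}\right)\right) \left(-15\right) = \left(-9 + \left(3 - \sqrt{185}\right)\right) \left(-15\right) = \left(-6 - \sqrt{185}\right) \left(-15\right) = 90 + 15 \sqrt{185}$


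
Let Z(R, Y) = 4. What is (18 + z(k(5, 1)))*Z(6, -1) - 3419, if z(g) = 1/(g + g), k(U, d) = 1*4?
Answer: -6693/2 ≈ -3346.5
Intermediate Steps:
k(U, d) = 4
z(g) = 1/(2*g)
(18 + z(k(5, 1)))*Z(6, -1) - 3419 = (18 + (½)/4)*4 - 3419 = (18 + (½)*(¼))*4 - 3419 = (18 + ⅛)*4 - 3419 = (145/8)*4 - 3419 = 145/2 - 3419 = -6693/2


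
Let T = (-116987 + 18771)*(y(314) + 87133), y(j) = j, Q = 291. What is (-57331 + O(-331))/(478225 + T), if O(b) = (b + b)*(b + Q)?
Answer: 30851/8588216327 ≈ 3.5922e-6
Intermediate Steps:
T = -8588694552 (T = (-116987 + 18771)*(314 + 87133) = -98216*87447 = -8588694552)
O(b) = 2*b*(291 + b) (O(b) = (b + b)*(b + 291) = (2*b)*(291 + b) = 2*b*(291 + b))
(-57331 + O(-331))/(478225 + T) = (-57331 + 2*(-331)*(291 - 331))/(478225 - 8588694552) = (-57331 + 2*(-331)*(-40))/(-8588216327) = (-57331 + 26480)*(-1/8588216327) = -30851*(-1/8588216327) = 30851/8588216327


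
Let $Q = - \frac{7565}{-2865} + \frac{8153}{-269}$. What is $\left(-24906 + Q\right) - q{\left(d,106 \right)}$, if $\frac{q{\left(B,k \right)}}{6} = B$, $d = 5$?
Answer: $- \frac{3847824904}{154137} \approx -24964.0$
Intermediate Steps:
$q{\left(B,k \right)} = 6 B$
$Q = - \frac{4264672}{154137}$ ($Q = \left(-7565\right) \left(- \frac{1}{2865}\right) + 8153 \left(- \frac{1}{269}\right) = \frac{1513}{573} - \frac{8153}{269} = - \frac{4264672}{154137} \approx -27.668$)
$\left(-24906 + Q\right) - q{\left(d,106 \right)} = \left(-24906 - \frac{4264672}{154137}\right) - 6 \cdot 5 = - \frac{3843200794}{154137} - 30 = - \frac{3847824904}{154137}$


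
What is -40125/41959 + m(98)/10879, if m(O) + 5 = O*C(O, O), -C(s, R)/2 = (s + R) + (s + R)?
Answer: -3660523558/456471961 ≈ -8.0192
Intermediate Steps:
C(s, R) = -4*R - 4*s (C(s, R) = -2*((s + R) + (s + R)) = -2*((R + s) + (R + s)) = -2*(2*R + 2*s) = -4*R - 4*s)
m(O) = -5 - 8*O**2 (m(O) = -5 + O*(-4*O - 4*O) = -5 + O*(-8*O) = -5 - 8*O**2)
-40125/41959 + m(98)/10879 = -40125/41959 + (-5 - 8*98**2)/10879 = -40125*1/41959 + (-5 - 8*9604)*(1/10879) = -40125/41959 + (-5 - 76832)*(1/10879) = -40125/41959 - 76837*1/10879 = -40125/41959 - 76837/10879 = -3660523558/456471961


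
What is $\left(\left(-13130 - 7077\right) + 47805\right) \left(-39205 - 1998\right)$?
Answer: $-1137120394$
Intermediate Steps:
$\left(\left(-13130 - 7077\right) + 47805\right) \left(-39205 - 1998\right) = \left(\left(-13130 - 7077\right) + 47805\right) \left(-41203\right) = \left(-20207 + 47805\right) \left(-41203\right) = 27598 \left(-41203\right) = -1137120394$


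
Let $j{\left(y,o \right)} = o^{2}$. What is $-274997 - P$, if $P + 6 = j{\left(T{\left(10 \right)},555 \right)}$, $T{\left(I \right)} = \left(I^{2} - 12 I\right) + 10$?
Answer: $-583016$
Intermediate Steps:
$T{\left(I \right)} = 10 + I^{2} - 12 I$
$P = 308019$ ($P = -6 + 555^{2} = -6 + 308025 = 308019$)
$-274997 - P = -274997 - 308019 = -583016$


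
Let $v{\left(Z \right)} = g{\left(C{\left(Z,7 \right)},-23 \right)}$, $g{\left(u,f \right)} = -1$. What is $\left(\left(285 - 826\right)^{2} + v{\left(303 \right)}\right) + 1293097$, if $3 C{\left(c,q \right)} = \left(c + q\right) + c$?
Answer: $1585777$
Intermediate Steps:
$C{\left(c,q \right)} = \frac{q}{3} + \frac{2 c}{3}$ ($C{\left(c,q \right)} = \frac{\left(c + q\right) + c}{3} = \frac{q + 2 c}{3} = \frac{q}{3} + \frac{2 c}{3}$)
$v{\left(Z \right)} = -1$
$\left(\left(285 - 826\right)^{2} + v{\left(303 \right)}\right) + 1293097 = \left(\left(285 - 826\right)^{2} - 1\right) + 1293097 = \left(\left(-541\right)^{2} - 1\right) + 1293097 = \left(292681 - 1\right) + 1293097 = 292680 + 1293097 = 1585777$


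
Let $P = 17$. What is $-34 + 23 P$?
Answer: $357$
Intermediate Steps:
$-34 + 23 P = -34 + 23 \cdot 17 = -34 + 391 = 357$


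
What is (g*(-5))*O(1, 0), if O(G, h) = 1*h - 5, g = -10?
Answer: -250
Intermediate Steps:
O(G, h) = -5 + h (O(G, h) = h - 5 = -5 + h)
(g*(-5))*O(1, 0) = (-10*(-5))*(-5 + 0) = 50*(-5) = -250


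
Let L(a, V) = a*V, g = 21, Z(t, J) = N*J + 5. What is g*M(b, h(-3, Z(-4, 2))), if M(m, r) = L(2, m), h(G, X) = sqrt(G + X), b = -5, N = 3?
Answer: -210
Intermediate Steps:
Z(t, J) = 5 + 3*J (Z(t, J) = 3*J + 5 = 5 + 3*J)
L(a, V) = V*a
M(m, r) = 2*m (M(m, r) = m*2 = 2*m)
g*M(b, h(-3, Z(-4, 2))) = 21*(2*(-5)) = 21*(-10) = -210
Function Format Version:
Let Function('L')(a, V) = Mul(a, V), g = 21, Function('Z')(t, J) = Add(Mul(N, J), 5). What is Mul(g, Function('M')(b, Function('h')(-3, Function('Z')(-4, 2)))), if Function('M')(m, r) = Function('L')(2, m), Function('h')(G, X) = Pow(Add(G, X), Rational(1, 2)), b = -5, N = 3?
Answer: -210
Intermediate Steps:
Function('Z')(t, J) = Add(5, Mul(3, J)) (Function('Z')(t, J) = Add(Mul(3, J), 5) = Add(5, Mul(3, J)))
Function('L')(a, V) = Mul(V, a)
Function('M')(m, r) = Mul(2, m) (Function('M')(m, r) = Mul(m, 2) = Mul(2, m))
Mul(g, Function('M')(b, Function('h')(-3, Function('Z')(-4, 2)))) = Mul(21, Mul(2, -5)) = Mul(21, -10) = -210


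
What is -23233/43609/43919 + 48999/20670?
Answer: 31281841463073/13196166693190 ≈ 2.3705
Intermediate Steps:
-23233/43609/43919 + 48999/20670 = -23233*1/43609*(1/43919) + 48999*(1/20670) = -23233/43609*1/43919 + 16333/6890 = -23233/1915263671 + 16333/6890 = 31281841463073/13196166693190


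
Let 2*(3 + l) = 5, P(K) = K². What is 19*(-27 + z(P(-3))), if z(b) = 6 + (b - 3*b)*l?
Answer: -228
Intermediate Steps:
l = -½ (l = -3 + (½)*5 = -3 + 5/2 = -½ ≈ -0.50000)
z(b) = 6 + b (z(b) = 6 + (b - 3*b)*(-½) = 6 - 2*b*(-½) = 6 + b)
19*(-27 + z(P(-3))) = 19*(-27 + (6 + (-3)²)) = 19*(-27 + (6 + 9)) = 19*(-27 + 15) = 19*(-12) = -228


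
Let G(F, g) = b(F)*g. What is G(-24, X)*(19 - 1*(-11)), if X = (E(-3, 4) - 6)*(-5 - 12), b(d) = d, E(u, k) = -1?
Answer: -85680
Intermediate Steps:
X = 119 (X = (-1 - 6)*(-5 - 12) = -7*(-17) = 119)
G(F, g) = F*g
G(-24, X)*(19 - 1*(-11)) = (-24*119)*(19 - 1*(-11)) = -2856*(19 + 11) = -2856*30 = -85680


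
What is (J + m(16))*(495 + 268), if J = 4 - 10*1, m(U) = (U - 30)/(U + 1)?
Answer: -88508/17 ≈ -5206.4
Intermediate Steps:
m(U) = (-30 + U)/(1 + U)
J = -6 (J = 4 - 10 = -6)
(J + m(16))*(495 + 268) = (-6 + (-30 + 16)/(1 + 16))*(495 + 268) = (-6 - 14/17)*763 = -116/17*763 = -88508/17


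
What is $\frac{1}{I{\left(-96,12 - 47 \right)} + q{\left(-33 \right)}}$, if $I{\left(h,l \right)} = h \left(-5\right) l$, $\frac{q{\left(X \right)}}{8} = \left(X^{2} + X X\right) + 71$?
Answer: $\frac{1}{1192} \approx 0.00083893$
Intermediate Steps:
$q{\left(X \right)} = 568 + 16 X^{2}$ ($q{\left(X \right)} = 8 \left(\left(X^{2} + X X\right) + 71\right) = 8 \left(\left(X^{2} + X^{2}\right) + 71\right) = 8 \left(2 X^{2} + 71\right) = 8 \left(71 + 2 X^{2}\right) = 568 + 16 X^{2}$)
$I{\left(h,l \right)} = - 5 h l$
$\frac{1}{I{\left(-96,12 - 47 \right)} + q{\left(-33 \right)}} = \frac{1}{\left(-5\right) \left(-96\right) \left(12 - 47\right) + \left(568 + 16 \left(-33\right)^{2}\right)} = \frac{1}{\left(-5\right) \left(-96\right) \left(-35\right) + \left(568 + 16 \cdot 1089\right)} = \frac{1}{-16800 + \left(568 + 17424\right)} = \frac{1}{-16800 + 17992} = \frac{1}{1192}$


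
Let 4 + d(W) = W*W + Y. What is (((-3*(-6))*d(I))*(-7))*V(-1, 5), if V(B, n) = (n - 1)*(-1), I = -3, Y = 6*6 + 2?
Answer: 21672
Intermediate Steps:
Y = 38 (Y = 36 + 2 = 38)
V(B, n) = 1 - n (V(B, n) = (-1 + n)*(-1) = 1 - n)
d(W) = 34 + W² (d(W) = -4 + (W*W + 38) = -4 + (W² + 38) = -4 + (38 + W²) = 34 + W²)
(((-3*(-6))*d(I))*(-7))*V(-1, 5) = (((-3*(-6))*(34 + (-3)²))*(-7))*(1 - 1*5) = ((18*(34 + 9))*(-7))*(1 - 5) = ((18*43)*(-7))*(-4) = (774*(-7))*(-4) = -5418*(-4) = 21672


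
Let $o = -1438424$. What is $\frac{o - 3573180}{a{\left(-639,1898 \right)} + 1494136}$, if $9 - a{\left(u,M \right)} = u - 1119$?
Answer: $- \frac{5011604}{1495903} \approx -3.3502$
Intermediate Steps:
$a{\left(u,M \right)} = 1128 - u$ ($a{\left(u,M \right)} = 9 - \left(u - 1119\right) = 9 - \left(-1119 + u\right) = 1128 - u$)
$\frac{o - 3573180}{a{\left(-639,1898 \right)} + 1494136} = \frac{-1438424 - 3573180}{\left(1128 - -639\right) + 1494136} = - \frac{5011604}{\left(1128 + 639\right) + 1494136} = - \frac{5011604}{1767 + 1494136} = - \frac{5011604}{1495903}$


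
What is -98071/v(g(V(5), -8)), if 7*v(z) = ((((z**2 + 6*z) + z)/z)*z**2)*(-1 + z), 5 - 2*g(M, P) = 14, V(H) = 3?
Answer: 10983952/4455 ≈ 2465.5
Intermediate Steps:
g(M, P) = -9/2 (g(M, P) = 5/2 - 1/2*14 = 5/2 - 7 = -9/2)
v(z) = z*(-1 + z)*(z**2 + 7*z)/7 (v(z) = (((((z**2 + 6*z) + z)/z)*z**2)*(-1 + z))/7 = ((((z**2 + 7*z)/z)*z**2)*(-1 + z))/7 = ((z*(z**2 + 7*z))*(-1 + z))/7 = (z*(-1 + z)*(z**2 + 7*z))/7 = z*(-1 + z)*(z**2 + 7*z)/7)
-98071/v(g(V(5), -8)) = -98071*28/(81*(-7 + (-9/2)**2 + 6*(-9/2))) = -98071*28/(81*(-7 + 81/4 - 27)) = -98071/((1/7)*(81/4)*(-55/4)) = -98071/(-4455/112) = -98071*(-112/4455) = 10983952/4455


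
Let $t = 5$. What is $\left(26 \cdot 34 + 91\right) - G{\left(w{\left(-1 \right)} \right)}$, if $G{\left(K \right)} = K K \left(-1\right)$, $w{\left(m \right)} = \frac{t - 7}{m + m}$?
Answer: $976$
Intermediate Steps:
$w{\left(m \right)} = - \frac{1}{m}$ ($w{\left(m \right)} = \frac{5 - 7}{m + m} = - \frac{2}{2 m} = - 2 \frac{1}{2 m} = - \frac{1}{m}$)
$G{\left(K \right)} = - K^{2}$ ($G{\left(K \right)} = K^{2} \left(-1\right) = - K^{2}$)
$\left(26 \cdot 34 + 91\right) - G{\left(w{\left(-1 \right)} \right)} = \left(26 \cdot 34 + 91\right) - - \left(- \frac{1}{-1}\right)^{2} = \left(884 + 91\right) - - \left(\left(-1\right) \left(-1\right)\right)^{2} = 975 - - 1^{2} = 975 - \left(-1\right) 1 = 975 - -1 = 975 + 1 = 976$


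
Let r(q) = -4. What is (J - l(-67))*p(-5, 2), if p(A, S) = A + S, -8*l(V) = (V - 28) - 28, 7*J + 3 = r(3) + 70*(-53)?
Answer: 13113/8 ≈ 1639.1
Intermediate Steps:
J = -531 (J = -3/7 + (-4 + 70*(-53))/7 = -3/7 + (-4 - 3710)/7 = -3/7 + (⅐)*(-3714) = -3/7 - 3714/7 = -531)
l(V) = 7 - V/8 (l(V) = -((V - 28) - 28)/8 = -((-28 + V) - 28)/8 = -(-56 + V)/8 = 7 - V/8)
(J - l(-67))*p(-5, 2) = (-531 - (7 - ⅛*(-67)))*(-5 + 2) = (-531 - (7 + 67/8))*(-3) = (-531 - 1*123/8)*(-3) = (-531 - 123/8)*(-3) = -4371/8*(-3) = 13113/8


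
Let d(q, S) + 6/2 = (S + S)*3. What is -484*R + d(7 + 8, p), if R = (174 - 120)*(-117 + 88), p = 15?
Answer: 758031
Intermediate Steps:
d(q, S) = -3 + 6*S (d(q, S) = -3 + (S + S)*3 = -3 + (2*S)*3 = -3 + 6*S)
R = -1566 (R = 54*(-29) = -1566)
-484*R + d(7 + 8, p) = -484*(-1566) + (-3 + 6*15) = 757944 + (-3 + 90) = 757944 + 87 = 758031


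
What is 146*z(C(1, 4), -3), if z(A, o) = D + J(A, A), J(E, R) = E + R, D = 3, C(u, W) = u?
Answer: 730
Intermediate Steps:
z(A, o) = 3 + 2*A (z(A, o) = 3 + (A + A) = 3 + 2*A)
146*z(C(1, 4), -3) = 146*(3 + 2*1) = 146*(3 + 2) = 146*5 = 730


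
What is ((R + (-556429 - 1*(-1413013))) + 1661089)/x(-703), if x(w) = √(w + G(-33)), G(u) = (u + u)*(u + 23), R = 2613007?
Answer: -5130680*I*√43/43 ≈ -7.8242e+5*I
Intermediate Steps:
G(u) = 2*u*(23 + u) (G(u) = (2*u)*(23 + u) = 2*u*(23 + u))
x(w) = √(660 + w) (x(w) = √(w + 2*(-33)*(23 - 33)) = √(w + 2*(-33)*(-10)) = √(w + 660) = √(660 + w))
((R + (-556429 - 1*(-1413013))) + 1661089)/x(-703) = ((2613007 + (-556429 - 1*(-1413013))) + 1661089)/(√(660 - 703)) = ((2613007 + (-556429 + 1413013)) + 1661089)/(√(-43)) = ((2613007 + 856584) + 1661089)/((I*√43)) = (3469591 + 1661089)*(-I*√43/43) = 5130680*(-I*√43/43) = -5130680*I*√43/43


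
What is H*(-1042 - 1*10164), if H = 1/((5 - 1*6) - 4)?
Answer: 11206/5 ≈ 2241.2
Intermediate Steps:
H = -⅕ (H = 1/((5 - 6) - 4) = 1/(-1 - 4) = 1/(-5) = -⅕ ≈ -0.20000)
H*(-1042 - 1*10164) = -(-1042 - 1*10164)/5 = -(-1042 - 10164)/5 = -⅕*(-11206) = 11206/5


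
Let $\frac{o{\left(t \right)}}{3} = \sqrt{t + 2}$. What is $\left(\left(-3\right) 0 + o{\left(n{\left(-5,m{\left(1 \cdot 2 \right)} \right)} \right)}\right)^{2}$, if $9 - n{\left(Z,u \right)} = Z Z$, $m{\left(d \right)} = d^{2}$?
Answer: $-126$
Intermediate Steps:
$n{\left(Z,u \right)} = 9 - Z^{2}$ ($n{\left(Z,u \right)} = 9 - Z Z = 9 - Z^{2}$)
$o{\left(t \right)} = 3 \sqrt{2 + t}$ ($o{\left(t \right)} = 3 \sqrt{t + 2} = 3 \sqrt{2 + t}$)
$\left(\left(-3\right) 0 + o{\left(n{\left(-5,m{\left(1 \cdot 2 \right)} \right)} \right)}\right)^{2} = \left(\left(-3\right) 0 + 3 \sqrt{2 + \left(9 - \left(-5\right)^{2}\right)}\right)^{2} = \left(0 + 3 \sqrt{2 + \left(9 - 25\right)}\right)^{2} = \left(0 + 3 \sqrt{2 - 16}\right)^{2} = \left(0 + 3 \sqrt{-14}\right)^{2} = \left(0 + 3 i \sqrt{14}\right)^{2} = \left(3 i \sqrt{14}\right)^{2} = -126$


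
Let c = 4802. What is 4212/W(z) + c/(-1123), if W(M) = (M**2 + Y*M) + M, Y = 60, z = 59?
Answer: -2439007/662570 ≈ -3.6811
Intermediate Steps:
W(M) = M**2 + 61*M (W(M) = (M**2 + 60*M) + M = M**2 + 61*M)
4212/W(z) + c/(-1123) = 4212/((59*(61 + 59))) + 4802/(-1123) = 4212/((59*120)) + 4802*(-1/1123) = 4212/7080 - 4802/1123 = 4212*(1/7080) - 4802/1123 = 351/590 - 4802/1123 = -2439007/662570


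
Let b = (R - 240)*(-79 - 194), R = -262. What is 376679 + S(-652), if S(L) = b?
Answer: 513725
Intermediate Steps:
b = 137046 (b = (-262 - 240)*(-79 - 194) = -502*(-273) = 137046)
S(L) = 137046
376679 + S(-652) = 376679 + 137046 = 513725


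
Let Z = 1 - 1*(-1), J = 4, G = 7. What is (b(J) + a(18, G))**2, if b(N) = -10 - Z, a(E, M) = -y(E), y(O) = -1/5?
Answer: 3481/25 ≈ 139.24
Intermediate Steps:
y(O) = -1/5 (y(O) = -1*1/5 = -1/5)
a(E, M) = 1/5 (a(E, M) = -1*(-1/5) = 1/5)
Z = 2 (Z = 1 + 1 = 2)
b(N) = -12 (b(N) = -10 - 1*2 = -10 - 2 = -12)
(b(J) + a(18, G))**2 = (-12 + 1/5)**2 = (-59/5)**2 = 3481/25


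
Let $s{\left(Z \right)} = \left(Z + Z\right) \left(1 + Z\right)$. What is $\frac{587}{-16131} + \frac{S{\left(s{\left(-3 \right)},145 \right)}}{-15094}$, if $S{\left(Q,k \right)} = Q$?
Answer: $- \frac{4526875}{121740657} \approx -0.037185$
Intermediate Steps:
$s{\left(Z \right)} = 2 Z \left(1 + Z\right)$
$\frac{587}{-16131} + \frac{S{\left(s{\left(-3 \right)},145 \right)}}{-15094} = \frac{587}{-16131} + \frac{2 \left(-3\right) \left(1 - 3\right)}{-15094} = 587 \left(- \frac{1}{16131}\right) + 2 \left(-3\right) \left(-2\right) \left(- \frac{1}{15094}\right) = - \frac{587}{16131} + 12 \left(- \frac{1}{15094}\right) = - \frac{587}{16131} - \frac{6}{7547} = - \frac{4526875}{121740657}$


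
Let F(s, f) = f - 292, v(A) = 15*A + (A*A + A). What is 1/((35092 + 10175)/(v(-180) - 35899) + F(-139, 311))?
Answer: 6379/75934 ≈ 0.084007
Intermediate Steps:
v(A) = A² + 16*A (v(A) = 15*A + (A² + A) = 15*A + (A + A²) = A² + 16*A)
F(s, f) = -292 + f
1/((35092 + 10175)/(v(-180) - 35899) + F(-139, 311)) = 1/((35092 + 10175)/(-180*(16 - 180) - 35899) + (-292 + 311)) = 1/(45267/(-180*(-164) - 35899) + 19) = 1/(45267/(29520 - 35899) + 19) = 1/(45267/(-6379) + 19) = 1/(45267*(-1/6379) + 19) = 1/(-45267/6379 + 19) = 1/(75934/6379) = 6379/75934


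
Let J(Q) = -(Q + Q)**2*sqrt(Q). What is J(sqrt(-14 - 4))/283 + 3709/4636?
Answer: 3709/4636 + 72*2**(1/4)*sqrt(3)*sqrt(I)/283 ≈ 1.1706 + 0.37055*I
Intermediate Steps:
J(Q) = -4*Q**(5/2) (J(Q) = -(2*Q)**2*sqrt(Q) = -4*Q**2*sqrt(Q) = -4*Q**(5/2))
J(sqrt(-14 - 4))/283 + 3709/4636 = -4*(-14 - 4)**(5/4)/283 + 3709/4636 = -4*(-18*(-2)**(1/4)*sqrt(3))*(1/283) + 3709*(1/4636) = -4*18*2**(1/4)*sqrt(3)*(-sqrt(I))*(1/283) + 3709/4636 = -72*2**(1/4)*sqrt(3)*(-sqrt(I))*(1/283) + 3709/4636 = (72*2**(1/4)*sqrt(3)*sqrt(I))*(1/283) + 3709/4636 = 72*2**(1/4)*sqrt(3)*sqrt(I)/283 + 3709/4636 = 3709/4636 + 72*2**(1/4)*sqrt(3)*sqrt(I)/283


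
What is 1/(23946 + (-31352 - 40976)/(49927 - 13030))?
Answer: 36897/883463234 ≈ 4.1764e-5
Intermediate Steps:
1/(23946 + (-31352 - 40976)/(49927 - 13030)) = 1/(23946 - 72328/36897) = 1/(883463234/36897) = 36897/883463234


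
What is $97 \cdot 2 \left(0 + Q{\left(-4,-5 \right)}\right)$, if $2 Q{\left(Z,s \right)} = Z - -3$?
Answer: $-97$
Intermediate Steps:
$Q{\left(Z,s \right)} = \frac{3}{2} + \frac{Z}{2}$ ($Q{\left(Z,s \right)} = \frac{Z - -3}{2} = \frac{Z + 3}{2} = \frac{3 + Z}{2} = \frac{3}{2} + \frac{Z}{2}$)
$97 \cdot 2 \left(0 + Q{\left(-4,-5 \right)}\right) = 97 \cdot 2 \left(0 + \left(\frac{3}{2} + \frac{1}{2} \left(-4\right)\right)\right) = 97 \cdot 2 \left(0 + \left(\frac{3}{2} - 2\right)\right) = 97 \cdot 2 \left(0 - \frac{1}{2}\right) = 97 \cdot 2 \left(- \frac{1}{2}\right) = 97 \left(-1\right) = -97$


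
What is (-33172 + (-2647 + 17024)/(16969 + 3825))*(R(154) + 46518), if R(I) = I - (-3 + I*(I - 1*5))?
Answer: -16367414488239/20794 ≈ -7.8712e+8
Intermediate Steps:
R(I) = 3 + I - I*(-5 + I) (R(I) = I - (-3 + I*(I - 5)) = I - (-3 + I*(-5 + I)) = I + (3 - I*(-5 + I)) = 3 + I - I*(-5 + I))
(-33172 + (-2647 + 17024)/(16969 + 3825))*(R(154) + 46518) = (-33172 + (-2647 + 17024)/(16969 + 3825))*((3 - 1*154² + 6*154) + 46518) = (-33172 + 14377/20794)*((3 - 1*23716 + 924) + 46518) = (-33172 + 14377*(1/20794))*((3 - 23716 + 924) + 46518) = (-33172 + 14377/20794)*(-22789 + 46518) = -689764191/20794*23729 = -16367414488239/20794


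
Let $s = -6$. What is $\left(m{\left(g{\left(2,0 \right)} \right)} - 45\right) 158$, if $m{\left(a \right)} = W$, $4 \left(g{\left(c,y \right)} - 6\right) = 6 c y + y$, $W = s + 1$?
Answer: $-7900$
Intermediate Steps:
$W = -5$ ($W = -6 + 1 = -5$)
$g{\left(c,y \right)} = 6 + \frac{y}{4} + \frac{3 c y}{2}$ ($g{\left(c,y \right)} = 6 + \frac{6 c y + y}{4} = 6 + \frac{y + 6 c y}{4} = 6 + \left(\frac{y}{4} + \frac{3 c y}{2}\right) = 6 + \frac{y}{4} + \frac{3 c y}{2}$)
$m{\left(a \right)} = -5$
$\left(m{\left(g{\left(2,0 \right)} \right)} - 45\right) 158 = \left(-5 - 45\right) 158 = \left(-50\right) 158 = -7900$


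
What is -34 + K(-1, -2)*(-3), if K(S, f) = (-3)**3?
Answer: 47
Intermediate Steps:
K(S, f) = -27
-34 + K(-1, -2)*(-3) = -34 - 27*(-3) = -34 + 81 = 47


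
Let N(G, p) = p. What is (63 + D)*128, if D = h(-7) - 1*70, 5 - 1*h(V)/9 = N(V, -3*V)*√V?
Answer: 4864 - 24192*I*√7 ≈ 4864.0 - 64006.0*I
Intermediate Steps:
h(V) = 45 + 27*V^(3/2) (h(V) = 45 - 9*(-3*V)*√V = 45 - (-27)*V^(3/2) = 45 + 27*V^(3/2))
D = -25 - 189*I*√7 (D = (45 + 27*(-7)^(3/2)) - 1*70 = (45 + 27*(-7*I*√7)) - 70 = (45 - 189*I*√7) - 70 = -25 - 189*I*√7 ≈ -25.0 - 500.05*I)
(63 + D)*128 = (63 + (-25 - 189*I*√7))*128 = (38 - 189*I*√7)*128 = 4864 - 24192*I*√7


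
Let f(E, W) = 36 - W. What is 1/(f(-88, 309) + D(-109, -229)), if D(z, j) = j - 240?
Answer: -1/742 ≈ -0.0013477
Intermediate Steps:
D(z, j) = -240 + j
1/(f(-88, 309) + D(-109, -229)) = 1/((36 - 1*309) + (-240 - 229)) = 1/((36 - 309) - 469) = 1/(-273 - 469) = 1/(-742) = -1/742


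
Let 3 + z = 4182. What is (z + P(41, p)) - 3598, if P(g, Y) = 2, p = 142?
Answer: 583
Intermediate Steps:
z = 4179 (z = -3 + 4182 = 4179)
(z + P(41, p)) - 3598 = (4179 + 2) - 3598 = 4181 - 3598 = 583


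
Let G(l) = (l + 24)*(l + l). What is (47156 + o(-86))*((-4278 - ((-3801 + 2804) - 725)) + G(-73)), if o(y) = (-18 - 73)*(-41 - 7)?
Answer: 236907352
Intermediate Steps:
o(y) = 4368 (o(y) = -91*(-48) = 4368)
G(l) = 2*l*(24 + l) (G(l) = (24 + l)*(2*l) = 2*l*(24 + l))
(47156 + o(-86))*((-4278 - ((-3801 + 2804) - 725)) + G(-73)) = (47156 + 4368)*((-4278 - ((-3801 + 2804) - 725)) + 2*(-73)*(24 - 73)) = 51524*((-4278 - (-997 - 725)) + 2*(-73)*(-49)) = 51524*((-4278 - 1*(-1722)) + 7154) = 51524*((-4278 + 1722) + 7154) = 51524*(-2556 + 7154) = 51524*4598 = 236907352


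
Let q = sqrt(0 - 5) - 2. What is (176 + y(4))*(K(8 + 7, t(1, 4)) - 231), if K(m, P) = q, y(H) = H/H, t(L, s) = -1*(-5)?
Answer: -41241 + 177*I*sqrt(5) ≈ -41241.0 + 395.78*I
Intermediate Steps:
t(L, s) = 5
y(H) = 1
q = -2 + I*sqrt(5) (q = sqrt(-5) - 2 = I*sqrt(5) - 2 = -2 + I*sqrt(5) ≈ -2.0 + 2.2361*I)
K(m, P) = -2 + I*sqrt(5)
(176 + y(4))*(K(8 + 7, t(1, 4)) - 231) = (176 + 1)*((-2 + I*sqrt(5)) - 231) = 177*(-233 + I*sqrt(5)) = -41241 + 177*I*sqrt(5)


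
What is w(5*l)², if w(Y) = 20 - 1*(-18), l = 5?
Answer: 1444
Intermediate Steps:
w(Y) = 38 (w(Y) = 20 + 18 = 38)
w(5*l)² = 38² = 1444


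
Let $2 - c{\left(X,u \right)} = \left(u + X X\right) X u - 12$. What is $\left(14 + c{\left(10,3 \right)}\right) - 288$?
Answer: $-3350$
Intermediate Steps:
$c{\left(X,u \right)} = 14 - X u \left(u + X^{2}\right)$ ($c{\left(X,u \right)} = 2 - \left(\left(u + X X\right) X u - 12\right) = 2 - \left(\left(u + X^{2}\right) X u - 12\right) = 2 - \left(X \left(u + X^{2}\right) u - 12\right) = 2 - \left(X u \left(u + X^{2}\right) - 12\right) = 2 - \left(-12 + X u \left(u + X^{2}\right)\right) = 14 - X u \left(u + X^{2}\right)$)
$\left(14 + c{\left(10,3 \right)}\right) - 288 = \left(14 - \left(-14 + 90 + 3000\right)\right) - 288 = \left(14 - 3076\right) - 288 = -3062 - 288 = -3350$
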